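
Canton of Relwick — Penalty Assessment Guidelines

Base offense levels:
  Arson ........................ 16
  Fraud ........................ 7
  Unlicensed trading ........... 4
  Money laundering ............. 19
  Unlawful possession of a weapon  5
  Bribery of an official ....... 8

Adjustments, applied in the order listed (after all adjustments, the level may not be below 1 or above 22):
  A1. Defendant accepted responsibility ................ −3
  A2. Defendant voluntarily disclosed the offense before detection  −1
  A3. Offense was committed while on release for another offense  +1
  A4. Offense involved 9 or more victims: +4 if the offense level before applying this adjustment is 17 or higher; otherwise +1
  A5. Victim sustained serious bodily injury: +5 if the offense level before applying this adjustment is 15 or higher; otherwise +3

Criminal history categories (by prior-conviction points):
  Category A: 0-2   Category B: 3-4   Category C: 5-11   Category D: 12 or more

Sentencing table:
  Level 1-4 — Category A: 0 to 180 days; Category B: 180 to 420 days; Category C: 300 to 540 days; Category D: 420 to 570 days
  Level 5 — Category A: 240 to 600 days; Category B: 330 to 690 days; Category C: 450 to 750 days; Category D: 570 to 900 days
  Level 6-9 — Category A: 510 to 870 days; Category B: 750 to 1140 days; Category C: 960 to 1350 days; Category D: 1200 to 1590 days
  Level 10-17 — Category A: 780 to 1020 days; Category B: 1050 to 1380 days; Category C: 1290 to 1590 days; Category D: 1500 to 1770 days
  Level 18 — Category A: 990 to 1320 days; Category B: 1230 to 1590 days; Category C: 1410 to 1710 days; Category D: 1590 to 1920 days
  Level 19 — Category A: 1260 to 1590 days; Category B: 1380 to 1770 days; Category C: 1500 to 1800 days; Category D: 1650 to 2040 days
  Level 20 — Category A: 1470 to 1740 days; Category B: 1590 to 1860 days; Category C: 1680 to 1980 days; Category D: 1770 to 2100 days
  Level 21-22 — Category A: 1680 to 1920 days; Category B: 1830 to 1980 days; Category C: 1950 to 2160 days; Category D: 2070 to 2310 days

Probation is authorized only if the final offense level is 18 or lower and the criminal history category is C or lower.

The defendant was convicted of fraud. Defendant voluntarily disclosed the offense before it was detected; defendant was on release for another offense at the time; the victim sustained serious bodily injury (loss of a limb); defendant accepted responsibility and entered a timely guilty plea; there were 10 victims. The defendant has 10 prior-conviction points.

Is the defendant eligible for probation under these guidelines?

Yes

Base offense level for fraud: 7.
A1 applies: 7 − 3 = 4.
A2 applies: 4 − 1 = 3.
A3 applies: 3 + 1 = 4.
A4 applies (level before this adjustment is 4 < 17, so +1): 4 + 1 = 5.
A5 applies (level before this adjustment is 5 < 15, so +3): 5 + 3 = 8.
Final offense level: 8.
Criminal history: 10 prior points → Category C (5-11).
Level 8 falls in the 6-9 band.
Grid: Level 6-9 × Category C = 960-1350 days.
Probation check: level 8 ≤ 18 and category C ≤ C → eligible.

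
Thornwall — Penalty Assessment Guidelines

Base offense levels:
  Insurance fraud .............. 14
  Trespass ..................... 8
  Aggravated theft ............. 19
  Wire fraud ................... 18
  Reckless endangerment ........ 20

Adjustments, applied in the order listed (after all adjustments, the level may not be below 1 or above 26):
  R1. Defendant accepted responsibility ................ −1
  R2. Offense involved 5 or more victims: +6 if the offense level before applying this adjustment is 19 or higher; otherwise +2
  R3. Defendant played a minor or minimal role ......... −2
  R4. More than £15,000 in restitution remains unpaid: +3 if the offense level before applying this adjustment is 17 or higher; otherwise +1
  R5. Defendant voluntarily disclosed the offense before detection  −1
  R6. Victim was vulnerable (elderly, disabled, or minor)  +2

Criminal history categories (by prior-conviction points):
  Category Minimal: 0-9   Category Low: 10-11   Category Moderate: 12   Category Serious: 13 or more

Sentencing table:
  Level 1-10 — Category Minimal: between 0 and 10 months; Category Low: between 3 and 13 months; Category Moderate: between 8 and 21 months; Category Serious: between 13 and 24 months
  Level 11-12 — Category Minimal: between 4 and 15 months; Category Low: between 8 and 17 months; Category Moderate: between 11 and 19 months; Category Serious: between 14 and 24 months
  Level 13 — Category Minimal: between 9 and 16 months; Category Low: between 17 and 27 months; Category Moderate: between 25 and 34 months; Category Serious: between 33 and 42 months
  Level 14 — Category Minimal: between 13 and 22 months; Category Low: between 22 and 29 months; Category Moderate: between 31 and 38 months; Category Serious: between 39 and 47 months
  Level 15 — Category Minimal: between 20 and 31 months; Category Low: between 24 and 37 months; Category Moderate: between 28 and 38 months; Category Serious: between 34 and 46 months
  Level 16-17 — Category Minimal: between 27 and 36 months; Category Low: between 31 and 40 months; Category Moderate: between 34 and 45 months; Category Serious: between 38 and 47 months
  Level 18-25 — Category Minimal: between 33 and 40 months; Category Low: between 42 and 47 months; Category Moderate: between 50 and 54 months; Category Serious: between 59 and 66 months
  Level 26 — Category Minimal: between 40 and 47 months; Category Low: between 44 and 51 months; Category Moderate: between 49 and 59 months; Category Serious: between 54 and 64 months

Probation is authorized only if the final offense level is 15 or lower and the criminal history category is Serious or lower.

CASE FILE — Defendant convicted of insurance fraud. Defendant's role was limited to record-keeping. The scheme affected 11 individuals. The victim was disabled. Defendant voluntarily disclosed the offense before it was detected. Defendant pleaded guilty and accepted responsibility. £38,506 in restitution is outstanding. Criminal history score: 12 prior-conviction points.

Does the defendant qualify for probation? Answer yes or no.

Base offense level for insurance fraud: 14.
R1 applies: 14 − 1 = 13.
R2 applies (level before this adjustment is 13 < 19, so +2): 13 + 2 = 15.
R3 applies: 15 − 2 = 13.
R4 applies (level before this adjustment is 13 < 17, so +1): 13 + 1 = 14.
R5 applies: 14 − 1 = 13.
R6 applies: 13 + 2 = 15.
Final offense level: 15.
Criminal history: 12 prior points → Category Moderate (12).
Level 15 falls in the 15 band.
Grid: Level 15 × Category Moderate = 28-38 months.
Probation check: level 15 ≤ 15 and category Moderate ≤ Serious → eligible.

Yes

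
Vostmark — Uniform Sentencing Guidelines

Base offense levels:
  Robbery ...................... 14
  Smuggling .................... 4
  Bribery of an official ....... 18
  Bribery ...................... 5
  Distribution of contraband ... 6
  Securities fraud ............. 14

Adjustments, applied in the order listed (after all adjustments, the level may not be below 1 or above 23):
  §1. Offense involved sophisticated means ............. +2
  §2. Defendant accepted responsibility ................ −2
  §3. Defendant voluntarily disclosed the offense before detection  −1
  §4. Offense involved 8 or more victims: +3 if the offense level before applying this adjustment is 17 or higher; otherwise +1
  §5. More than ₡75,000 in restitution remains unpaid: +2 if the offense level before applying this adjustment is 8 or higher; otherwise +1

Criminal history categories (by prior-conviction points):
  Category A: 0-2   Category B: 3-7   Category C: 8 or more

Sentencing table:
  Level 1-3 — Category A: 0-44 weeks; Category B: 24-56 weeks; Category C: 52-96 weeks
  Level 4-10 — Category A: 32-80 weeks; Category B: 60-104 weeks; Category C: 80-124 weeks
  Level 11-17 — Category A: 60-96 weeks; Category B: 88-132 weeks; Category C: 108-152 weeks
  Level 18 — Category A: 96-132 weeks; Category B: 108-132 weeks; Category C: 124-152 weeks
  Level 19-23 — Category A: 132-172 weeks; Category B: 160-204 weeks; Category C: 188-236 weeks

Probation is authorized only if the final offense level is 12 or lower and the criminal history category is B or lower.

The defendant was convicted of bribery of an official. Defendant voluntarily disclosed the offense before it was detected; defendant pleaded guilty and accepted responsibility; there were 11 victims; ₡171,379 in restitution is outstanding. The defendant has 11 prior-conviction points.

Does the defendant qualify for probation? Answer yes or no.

Base offense level for bribery of an official: 18.
§1 does not apply.
§2 applies: 18 − 2 = 16.
§3 applies: 16 − 1 = 15.
§4 applies (level before this adjustment is 15 < 17, so +1): 15 + 1 = 16.
§5 applies (level before this adjustment is 16 ≥ 8, so +2): 16 + 2 = 18.
Final offense level: 18.
Criminal history: 11 prior points → Category C (8+).
Level 18 falls in the 18 band.
Grid: Level 18 × Category C = 124-152 weeks.
Probation check: level 18 > 12 and category C > B → not eligible.

No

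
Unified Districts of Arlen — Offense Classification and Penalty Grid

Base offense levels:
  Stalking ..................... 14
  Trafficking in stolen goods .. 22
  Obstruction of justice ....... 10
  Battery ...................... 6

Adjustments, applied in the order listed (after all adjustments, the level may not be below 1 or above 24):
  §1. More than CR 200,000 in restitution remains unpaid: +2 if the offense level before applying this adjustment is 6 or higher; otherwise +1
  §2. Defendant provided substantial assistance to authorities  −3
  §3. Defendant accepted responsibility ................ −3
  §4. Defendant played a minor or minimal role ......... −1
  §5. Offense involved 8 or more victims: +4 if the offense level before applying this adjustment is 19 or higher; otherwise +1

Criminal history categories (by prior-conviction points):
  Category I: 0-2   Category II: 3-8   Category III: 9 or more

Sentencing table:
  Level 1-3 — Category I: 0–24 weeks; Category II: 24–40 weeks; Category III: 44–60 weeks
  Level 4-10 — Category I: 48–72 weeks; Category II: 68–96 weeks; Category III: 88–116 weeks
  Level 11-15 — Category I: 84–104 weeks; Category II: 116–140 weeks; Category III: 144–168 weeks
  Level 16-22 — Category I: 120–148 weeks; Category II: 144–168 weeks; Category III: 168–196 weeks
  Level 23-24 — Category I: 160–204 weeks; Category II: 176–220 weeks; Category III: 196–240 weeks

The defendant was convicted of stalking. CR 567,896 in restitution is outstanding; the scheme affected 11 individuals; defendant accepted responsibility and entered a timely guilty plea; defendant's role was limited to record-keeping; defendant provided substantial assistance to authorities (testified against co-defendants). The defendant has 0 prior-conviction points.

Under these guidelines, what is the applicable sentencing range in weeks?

48-72 weeks

Base offense level for stalking: 14.
§1 applies (level before this adjustment is 14 ≥ 6, so +2): 14 + 2 = 16.
§2 applies: 16 − 3 = 13.
§3 applies: 13 − 3 = 10.
§4 applies: 10 − 1 = 9.
§5 applies (level before this adjustment is 9 < 19, so +1): 9 + 1 = 10.
Final offense level: 10.
Criminal history: 0 prior points → Category I (0-2).
Level 10 falls in the 4-10 band.
Grid: Level 4-10 × Category I = 48-72 weeks.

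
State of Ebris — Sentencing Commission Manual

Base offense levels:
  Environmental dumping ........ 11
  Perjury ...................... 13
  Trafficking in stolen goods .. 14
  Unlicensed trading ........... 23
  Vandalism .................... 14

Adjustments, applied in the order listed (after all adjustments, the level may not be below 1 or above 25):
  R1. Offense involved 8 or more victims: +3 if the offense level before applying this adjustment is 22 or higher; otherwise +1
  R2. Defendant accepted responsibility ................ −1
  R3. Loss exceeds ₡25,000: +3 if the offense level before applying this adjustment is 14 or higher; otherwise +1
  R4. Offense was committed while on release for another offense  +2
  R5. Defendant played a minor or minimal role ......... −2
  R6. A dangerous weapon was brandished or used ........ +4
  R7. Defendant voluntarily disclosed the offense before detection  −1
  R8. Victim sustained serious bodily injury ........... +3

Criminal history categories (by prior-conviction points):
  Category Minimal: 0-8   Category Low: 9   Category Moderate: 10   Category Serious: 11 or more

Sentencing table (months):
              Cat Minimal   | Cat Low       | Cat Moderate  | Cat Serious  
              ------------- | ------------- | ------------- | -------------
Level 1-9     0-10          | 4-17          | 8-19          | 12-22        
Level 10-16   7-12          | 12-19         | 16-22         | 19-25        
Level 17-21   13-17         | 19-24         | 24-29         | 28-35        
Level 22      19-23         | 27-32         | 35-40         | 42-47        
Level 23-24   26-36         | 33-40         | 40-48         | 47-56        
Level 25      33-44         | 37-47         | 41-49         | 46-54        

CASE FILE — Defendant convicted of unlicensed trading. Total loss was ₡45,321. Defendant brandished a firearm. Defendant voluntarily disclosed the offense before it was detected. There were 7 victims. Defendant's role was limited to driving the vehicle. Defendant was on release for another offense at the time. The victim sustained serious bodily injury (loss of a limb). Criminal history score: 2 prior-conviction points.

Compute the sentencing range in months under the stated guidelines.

33-44 months

Base offense level for unlicensed trading: 23.
R3 applies (level before this adjustment is 23 ≥ 14, so +3): 23 + 3 = 26.
R4 applies: 26 + 2 = 28.
R5 applies: 28 − 2 = 26.
R6 applies: 26 + 4 = 30.
R7 applies: 30 − 1 = 29.
R8 applies: 29 + 3 = 32.
Level 32 exceeds the maximum of 25; capped at 25.
Final offense level: 25.
Criminal history: 2 prior points → Category Minimal (0-8).
Level 25 falls in the 25 band.
Grid: Level 25 × Category Minimal = 33-44 months.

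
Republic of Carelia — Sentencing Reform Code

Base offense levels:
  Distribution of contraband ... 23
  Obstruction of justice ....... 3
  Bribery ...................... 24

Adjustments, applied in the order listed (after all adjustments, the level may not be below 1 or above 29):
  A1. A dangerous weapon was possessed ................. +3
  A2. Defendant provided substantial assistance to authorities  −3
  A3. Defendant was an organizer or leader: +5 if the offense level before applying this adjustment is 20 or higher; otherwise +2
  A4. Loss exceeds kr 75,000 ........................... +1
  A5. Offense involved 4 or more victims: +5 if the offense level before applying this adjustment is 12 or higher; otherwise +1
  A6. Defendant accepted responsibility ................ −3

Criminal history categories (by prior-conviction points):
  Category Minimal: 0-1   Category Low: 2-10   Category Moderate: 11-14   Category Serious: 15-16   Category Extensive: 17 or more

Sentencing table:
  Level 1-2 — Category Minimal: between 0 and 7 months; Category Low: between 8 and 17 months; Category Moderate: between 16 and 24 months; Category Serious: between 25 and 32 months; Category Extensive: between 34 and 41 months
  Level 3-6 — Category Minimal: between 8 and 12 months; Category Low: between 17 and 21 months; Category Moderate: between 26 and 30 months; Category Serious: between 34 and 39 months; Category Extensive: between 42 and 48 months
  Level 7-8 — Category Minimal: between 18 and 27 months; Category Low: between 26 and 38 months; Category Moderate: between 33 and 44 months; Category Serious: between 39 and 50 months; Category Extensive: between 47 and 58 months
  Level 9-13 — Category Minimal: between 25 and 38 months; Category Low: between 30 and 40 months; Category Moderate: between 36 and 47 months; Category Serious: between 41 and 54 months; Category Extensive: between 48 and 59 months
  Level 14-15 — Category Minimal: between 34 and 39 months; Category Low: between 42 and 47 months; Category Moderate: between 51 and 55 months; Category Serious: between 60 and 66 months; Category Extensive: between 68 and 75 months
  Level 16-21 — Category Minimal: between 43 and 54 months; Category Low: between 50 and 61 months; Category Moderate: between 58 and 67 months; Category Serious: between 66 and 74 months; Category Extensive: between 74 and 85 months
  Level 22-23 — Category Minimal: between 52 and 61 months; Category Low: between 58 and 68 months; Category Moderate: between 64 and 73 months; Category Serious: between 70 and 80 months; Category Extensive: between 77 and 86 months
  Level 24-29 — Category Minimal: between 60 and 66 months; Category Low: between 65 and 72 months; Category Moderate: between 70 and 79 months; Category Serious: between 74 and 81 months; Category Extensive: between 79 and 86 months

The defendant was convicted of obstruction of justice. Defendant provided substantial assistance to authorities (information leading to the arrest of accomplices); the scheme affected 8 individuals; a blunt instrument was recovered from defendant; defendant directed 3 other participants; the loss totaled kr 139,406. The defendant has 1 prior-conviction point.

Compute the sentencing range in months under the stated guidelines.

18-27 months

Base offense level for obstruction of justice: 3.
A1 applies: 3 + 3 = 6.
A2 applies: 6 − 3 = 3.
A3 applies (level before this adjustment is 3 < 20, so +2): 3 + 2 = 5.
A4 applies: 5 + 1 = 6.
A5 applies (level before this adjustment is 6 < 12, so +1): 6 + 1 = 7.
A6 does not apply.
Final offense level: 7.
Criminal history: 1 prior point → Category Minimal (0-1).
Level 7 falls in the 7-8 band.
Grid: Level 7-8 × Category Minimal = 18-27 months.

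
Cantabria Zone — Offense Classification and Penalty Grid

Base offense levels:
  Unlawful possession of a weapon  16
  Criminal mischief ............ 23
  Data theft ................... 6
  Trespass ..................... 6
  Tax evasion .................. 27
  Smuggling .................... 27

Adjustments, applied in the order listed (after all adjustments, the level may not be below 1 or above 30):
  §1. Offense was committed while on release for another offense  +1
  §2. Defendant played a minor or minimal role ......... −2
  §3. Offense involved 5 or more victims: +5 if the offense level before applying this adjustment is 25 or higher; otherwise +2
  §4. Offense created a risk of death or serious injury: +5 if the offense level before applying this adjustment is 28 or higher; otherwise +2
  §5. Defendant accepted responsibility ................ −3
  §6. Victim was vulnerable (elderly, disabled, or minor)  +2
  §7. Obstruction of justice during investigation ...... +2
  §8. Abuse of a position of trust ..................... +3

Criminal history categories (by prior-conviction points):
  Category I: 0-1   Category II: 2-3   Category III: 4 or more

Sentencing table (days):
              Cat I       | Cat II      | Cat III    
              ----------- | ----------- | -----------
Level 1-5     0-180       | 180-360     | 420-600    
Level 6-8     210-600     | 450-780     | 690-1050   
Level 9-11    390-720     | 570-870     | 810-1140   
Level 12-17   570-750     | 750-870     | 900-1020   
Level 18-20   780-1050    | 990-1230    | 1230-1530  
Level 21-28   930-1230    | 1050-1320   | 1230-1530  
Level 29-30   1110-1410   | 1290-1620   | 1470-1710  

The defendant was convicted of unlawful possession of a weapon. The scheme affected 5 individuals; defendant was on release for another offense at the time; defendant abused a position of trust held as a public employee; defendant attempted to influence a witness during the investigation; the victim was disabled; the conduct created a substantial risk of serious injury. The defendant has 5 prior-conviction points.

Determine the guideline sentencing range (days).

Base offense level for unlawful possession of a weapon: 16.
§1 applies: 16 + 1 = 17.
§2 does not apply.
§3 applies (level before this adjustment is 17 < 25, so +2): 17 + 2 = 19.
§4 applies (level before this adjustment is 19 < 28, so +2): 19 + 2 = 21.
§6 applies: 21 + 2 = 23.
§7 applies: 23 + 2 = 25.
§8 applies: 25 + 3 = 28.
Final offense level: 28.
Criminal history: 5 prior points → Category III (4+).
Level 28 falls in the 21-28 band.
Grid: Level 21-28 × Category III = 1230-1530 days.

1230-1530 days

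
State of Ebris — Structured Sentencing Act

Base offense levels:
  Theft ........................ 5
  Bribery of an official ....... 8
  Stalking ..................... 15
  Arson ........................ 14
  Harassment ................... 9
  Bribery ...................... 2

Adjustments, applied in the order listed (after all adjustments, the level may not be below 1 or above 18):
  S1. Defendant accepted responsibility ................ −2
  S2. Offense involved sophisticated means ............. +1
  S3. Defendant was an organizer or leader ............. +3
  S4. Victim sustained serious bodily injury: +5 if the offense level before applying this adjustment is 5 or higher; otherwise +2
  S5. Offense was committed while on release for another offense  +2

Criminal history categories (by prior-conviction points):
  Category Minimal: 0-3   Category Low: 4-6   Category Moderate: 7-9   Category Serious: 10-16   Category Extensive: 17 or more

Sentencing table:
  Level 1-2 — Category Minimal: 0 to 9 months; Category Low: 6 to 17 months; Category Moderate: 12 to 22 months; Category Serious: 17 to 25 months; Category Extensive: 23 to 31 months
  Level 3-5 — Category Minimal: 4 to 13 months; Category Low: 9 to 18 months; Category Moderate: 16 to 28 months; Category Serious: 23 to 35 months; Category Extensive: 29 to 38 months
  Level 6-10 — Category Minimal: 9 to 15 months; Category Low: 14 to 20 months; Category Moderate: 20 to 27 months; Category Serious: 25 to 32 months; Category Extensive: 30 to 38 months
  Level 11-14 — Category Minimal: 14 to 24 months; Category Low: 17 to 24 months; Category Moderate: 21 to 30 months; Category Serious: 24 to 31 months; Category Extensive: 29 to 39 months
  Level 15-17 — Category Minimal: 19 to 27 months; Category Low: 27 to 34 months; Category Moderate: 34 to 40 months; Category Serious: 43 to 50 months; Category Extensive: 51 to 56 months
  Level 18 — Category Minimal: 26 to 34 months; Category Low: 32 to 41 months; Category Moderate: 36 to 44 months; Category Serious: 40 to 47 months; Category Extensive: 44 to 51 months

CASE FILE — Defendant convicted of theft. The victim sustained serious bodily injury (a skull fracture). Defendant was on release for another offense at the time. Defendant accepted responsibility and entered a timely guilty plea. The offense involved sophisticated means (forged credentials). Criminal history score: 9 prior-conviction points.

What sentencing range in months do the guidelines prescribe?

20-27 months

Base offense level for theft: 5.
S1 applies: 5 − 2 = 3.
S2 applies: 3 + 1 = 4.
S4 applies (level before this adjustment is 4 < 5, so +2): 4 + 2 = 6.
S5 applies: 6 + 2 = 8.
Final offense level: 8.
Criminal history: 9 prior points → Category Moderate (7-9).
Level 8 falls in the 6-10 band.
Grid: Level 6-10 × Category Moderate = 20-27 months.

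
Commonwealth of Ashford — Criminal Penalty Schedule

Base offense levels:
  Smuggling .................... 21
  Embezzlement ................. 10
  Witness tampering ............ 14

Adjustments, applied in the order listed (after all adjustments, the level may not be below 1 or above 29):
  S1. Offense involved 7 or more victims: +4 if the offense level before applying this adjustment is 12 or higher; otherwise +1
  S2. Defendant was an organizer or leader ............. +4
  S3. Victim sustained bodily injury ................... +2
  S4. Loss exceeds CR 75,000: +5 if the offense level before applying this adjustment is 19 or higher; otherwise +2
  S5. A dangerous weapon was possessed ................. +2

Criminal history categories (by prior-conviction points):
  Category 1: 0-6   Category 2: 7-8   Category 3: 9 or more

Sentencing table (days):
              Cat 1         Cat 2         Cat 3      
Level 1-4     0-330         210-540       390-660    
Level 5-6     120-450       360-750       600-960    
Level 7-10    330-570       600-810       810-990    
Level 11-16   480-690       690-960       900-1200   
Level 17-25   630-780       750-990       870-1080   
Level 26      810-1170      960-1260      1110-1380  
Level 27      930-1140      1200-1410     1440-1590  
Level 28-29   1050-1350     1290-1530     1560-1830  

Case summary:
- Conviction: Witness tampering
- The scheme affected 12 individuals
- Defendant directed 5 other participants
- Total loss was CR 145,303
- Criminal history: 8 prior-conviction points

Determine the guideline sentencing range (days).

Base offense level for witness tampering: 14.
S1 applies (level before this adjustment is 14 ≥ 12, so +4): 14 + 4 = 18.
S2 applies: 18 + 4 = 22.
S3 does not apply.
S4 applies (level before this adjustment is 22 ≥ 19, so +5): 22 + 5 = 27.
Final offense level: 27.
Criminal history: 8 prior points → Category 2 (7-8).
Level 27 falls in the 27 band.
Grid: Level 27 × Category 2 = 1200-1410 days.

1200-1410 days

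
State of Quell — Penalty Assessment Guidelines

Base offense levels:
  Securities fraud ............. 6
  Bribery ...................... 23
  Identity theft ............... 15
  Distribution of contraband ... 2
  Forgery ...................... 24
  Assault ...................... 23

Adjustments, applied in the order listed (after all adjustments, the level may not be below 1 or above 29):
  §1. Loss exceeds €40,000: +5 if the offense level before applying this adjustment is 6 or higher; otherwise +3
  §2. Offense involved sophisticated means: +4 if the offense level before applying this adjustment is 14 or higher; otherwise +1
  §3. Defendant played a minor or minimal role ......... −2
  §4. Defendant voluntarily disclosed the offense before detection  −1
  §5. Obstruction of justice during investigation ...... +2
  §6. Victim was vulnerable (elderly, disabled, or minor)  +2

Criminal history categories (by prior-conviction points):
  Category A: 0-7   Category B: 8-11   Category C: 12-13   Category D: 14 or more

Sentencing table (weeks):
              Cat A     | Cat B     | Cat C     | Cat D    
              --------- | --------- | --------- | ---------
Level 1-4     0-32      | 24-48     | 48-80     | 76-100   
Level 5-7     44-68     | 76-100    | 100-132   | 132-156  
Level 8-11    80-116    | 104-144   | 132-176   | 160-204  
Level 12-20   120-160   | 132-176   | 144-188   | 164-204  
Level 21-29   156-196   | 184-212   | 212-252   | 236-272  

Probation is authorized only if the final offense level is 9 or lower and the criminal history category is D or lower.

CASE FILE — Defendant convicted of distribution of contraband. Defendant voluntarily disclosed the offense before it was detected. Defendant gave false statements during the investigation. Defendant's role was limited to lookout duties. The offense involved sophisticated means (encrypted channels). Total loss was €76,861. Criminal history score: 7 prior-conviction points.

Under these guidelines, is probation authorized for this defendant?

Base offense level for distribution of contraband: 2.
§1 applies (level before this adjustment is 2 < 6, so +3): 2 + 3 = 5.
§2 applies (level before this adjustment is 5 < 14, so +1): 5 + 1 = 6.
§3 applies: 6 − 2 = 4.
§4 applies: 4 − 1 = 3.
§5 applies: 3 + 2 = 5.
Final offense level: 5.
Criminal history: 7 prior points → Category A (0-7).
Level 5 falls in the 5-7 band.
Grid: Level 5-7 × Category A = 44-68 weeks.
Probation check: level 5 ≤ 9 and category A ≤ D → eligible.

Yes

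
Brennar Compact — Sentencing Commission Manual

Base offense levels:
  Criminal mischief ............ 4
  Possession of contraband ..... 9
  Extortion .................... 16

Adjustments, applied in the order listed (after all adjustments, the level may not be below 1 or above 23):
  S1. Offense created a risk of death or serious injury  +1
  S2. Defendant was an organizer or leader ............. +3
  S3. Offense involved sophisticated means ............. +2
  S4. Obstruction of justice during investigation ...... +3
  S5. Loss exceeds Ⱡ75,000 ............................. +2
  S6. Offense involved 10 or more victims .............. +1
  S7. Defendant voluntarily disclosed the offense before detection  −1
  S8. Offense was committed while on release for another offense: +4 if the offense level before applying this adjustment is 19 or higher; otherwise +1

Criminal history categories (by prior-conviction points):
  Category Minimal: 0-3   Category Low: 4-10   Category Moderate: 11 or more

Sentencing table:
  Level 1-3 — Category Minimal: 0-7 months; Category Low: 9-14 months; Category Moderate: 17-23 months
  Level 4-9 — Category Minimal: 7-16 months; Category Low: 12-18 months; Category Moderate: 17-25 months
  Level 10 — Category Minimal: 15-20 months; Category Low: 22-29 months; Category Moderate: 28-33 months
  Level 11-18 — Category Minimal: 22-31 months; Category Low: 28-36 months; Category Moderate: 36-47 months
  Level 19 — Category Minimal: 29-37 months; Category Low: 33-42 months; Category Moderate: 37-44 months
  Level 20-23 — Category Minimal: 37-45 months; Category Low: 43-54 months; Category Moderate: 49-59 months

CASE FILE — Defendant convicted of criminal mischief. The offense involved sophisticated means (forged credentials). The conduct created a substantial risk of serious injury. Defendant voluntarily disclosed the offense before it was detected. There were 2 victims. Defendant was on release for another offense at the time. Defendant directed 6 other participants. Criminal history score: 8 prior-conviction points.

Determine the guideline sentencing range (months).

Base offense level for criminal mischief: 4.
S1 applies: 4 + 1 = 5.
S2 applies: 5 + 3 = 8.
S3 applies: 8 + 2 = 10.
S6 does not apply.
S7 applies: 10 − 1 = 9.
S8 applies (level before this adjustment is 9 < 19, so +1): 9 + 1 = 10.
Final offense level: 10.
Criminal history: 8 prior points → Category Low (4-10).
Level 10 falls in the 10 band.
Grid: Level 10 × Category Low = 22-29 months.

22-29 months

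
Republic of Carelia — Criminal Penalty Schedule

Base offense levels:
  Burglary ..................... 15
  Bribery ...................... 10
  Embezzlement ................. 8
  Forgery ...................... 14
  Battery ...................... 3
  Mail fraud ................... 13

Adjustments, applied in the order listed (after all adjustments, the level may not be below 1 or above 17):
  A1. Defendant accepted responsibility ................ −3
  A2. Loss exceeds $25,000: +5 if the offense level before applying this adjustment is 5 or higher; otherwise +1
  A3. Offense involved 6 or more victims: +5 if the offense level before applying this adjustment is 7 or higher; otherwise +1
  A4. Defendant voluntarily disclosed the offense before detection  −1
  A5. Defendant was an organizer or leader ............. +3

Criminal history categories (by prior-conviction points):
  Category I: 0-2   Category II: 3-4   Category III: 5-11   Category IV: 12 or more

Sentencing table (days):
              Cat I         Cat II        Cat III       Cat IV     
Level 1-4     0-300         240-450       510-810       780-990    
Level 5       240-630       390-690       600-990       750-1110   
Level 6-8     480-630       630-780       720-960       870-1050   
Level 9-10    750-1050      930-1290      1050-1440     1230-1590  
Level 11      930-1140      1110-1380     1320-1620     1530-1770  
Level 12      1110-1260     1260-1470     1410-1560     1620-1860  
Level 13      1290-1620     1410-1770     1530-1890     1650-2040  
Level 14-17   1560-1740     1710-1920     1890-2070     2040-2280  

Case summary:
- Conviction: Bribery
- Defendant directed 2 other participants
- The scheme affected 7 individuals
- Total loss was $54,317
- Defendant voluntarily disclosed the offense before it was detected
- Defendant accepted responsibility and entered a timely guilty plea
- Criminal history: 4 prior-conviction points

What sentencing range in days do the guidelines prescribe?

Base offense level for bribery: 10.
A1 applies: 10 − 3 = 7.
A2 applies (level before this adjustment is 7 ≥ 5, so +5): 7 + 5 = 12.
A3 applies (level before this adjustment is 12 ≥ 7, so +5): 12 + 5 = 17.
A4 applies: 17 − 1 = 16.
A5 applies: 16 + 3 = 19.
Level 19 exceeds the maximum of 17; capped at 17.
Final offense level: 17.
Criminal history: 4 prior points → Category II (3-4).
Level 17 falls in the 14-17 band.
Grid: Level 14-17 × Category II = 1710-1920 days.

1710-1920 days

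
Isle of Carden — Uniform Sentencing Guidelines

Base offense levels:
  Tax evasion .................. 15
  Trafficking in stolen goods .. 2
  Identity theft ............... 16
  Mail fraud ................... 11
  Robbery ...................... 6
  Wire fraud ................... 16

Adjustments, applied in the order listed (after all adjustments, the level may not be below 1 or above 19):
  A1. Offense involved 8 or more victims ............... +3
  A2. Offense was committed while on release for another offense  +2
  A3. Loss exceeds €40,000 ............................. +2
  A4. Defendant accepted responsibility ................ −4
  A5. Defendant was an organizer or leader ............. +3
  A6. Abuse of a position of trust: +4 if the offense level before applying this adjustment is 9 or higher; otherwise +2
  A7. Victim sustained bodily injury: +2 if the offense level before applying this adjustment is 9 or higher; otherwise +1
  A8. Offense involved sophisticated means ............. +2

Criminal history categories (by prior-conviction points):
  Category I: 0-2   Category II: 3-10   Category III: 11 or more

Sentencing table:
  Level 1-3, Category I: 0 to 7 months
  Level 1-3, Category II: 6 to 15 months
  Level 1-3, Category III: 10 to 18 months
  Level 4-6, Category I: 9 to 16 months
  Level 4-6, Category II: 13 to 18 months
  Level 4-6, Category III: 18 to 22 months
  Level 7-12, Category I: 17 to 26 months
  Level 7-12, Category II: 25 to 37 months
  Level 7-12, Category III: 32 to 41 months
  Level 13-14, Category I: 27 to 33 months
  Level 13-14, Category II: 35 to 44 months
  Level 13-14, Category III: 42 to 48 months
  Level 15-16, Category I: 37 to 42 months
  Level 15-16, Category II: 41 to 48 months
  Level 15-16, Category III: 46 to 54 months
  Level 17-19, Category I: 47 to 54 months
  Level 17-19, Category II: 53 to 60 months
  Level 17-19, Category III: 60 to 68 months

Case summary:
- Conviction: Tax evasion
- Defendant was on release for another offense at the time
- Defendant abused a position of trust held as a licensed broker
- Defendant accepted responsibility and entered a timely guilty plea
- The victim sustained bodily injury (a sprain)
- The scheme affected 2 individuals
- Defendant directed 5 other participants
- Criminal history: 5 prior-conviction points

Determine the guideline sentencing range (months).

Base offense level for tax evasion: 15.
A1 does not apply.
A2 applies: 15 + 2 = 17.
A3 does not apply.
A4 applies: 17 − 4 = 13.
A5 applies: 13 + 3 = 16.
A6 applies (level before this adjustment is 16 ≥ 9, so +4): 16 + 4 = 20.
A7 applies (level before this adjustment is 20 ≥ 9, so +2): 20 + 2 = 22.
Level 22 exceeds the maximum of 19; capped at 19.
Final offense level: 19.
Criminal history: 5 prior points → Category II (3-10).
Level 19 falls in the 17-19 band.
Grid: Level 17-19 × Category II = 53-60 months.

53-60 months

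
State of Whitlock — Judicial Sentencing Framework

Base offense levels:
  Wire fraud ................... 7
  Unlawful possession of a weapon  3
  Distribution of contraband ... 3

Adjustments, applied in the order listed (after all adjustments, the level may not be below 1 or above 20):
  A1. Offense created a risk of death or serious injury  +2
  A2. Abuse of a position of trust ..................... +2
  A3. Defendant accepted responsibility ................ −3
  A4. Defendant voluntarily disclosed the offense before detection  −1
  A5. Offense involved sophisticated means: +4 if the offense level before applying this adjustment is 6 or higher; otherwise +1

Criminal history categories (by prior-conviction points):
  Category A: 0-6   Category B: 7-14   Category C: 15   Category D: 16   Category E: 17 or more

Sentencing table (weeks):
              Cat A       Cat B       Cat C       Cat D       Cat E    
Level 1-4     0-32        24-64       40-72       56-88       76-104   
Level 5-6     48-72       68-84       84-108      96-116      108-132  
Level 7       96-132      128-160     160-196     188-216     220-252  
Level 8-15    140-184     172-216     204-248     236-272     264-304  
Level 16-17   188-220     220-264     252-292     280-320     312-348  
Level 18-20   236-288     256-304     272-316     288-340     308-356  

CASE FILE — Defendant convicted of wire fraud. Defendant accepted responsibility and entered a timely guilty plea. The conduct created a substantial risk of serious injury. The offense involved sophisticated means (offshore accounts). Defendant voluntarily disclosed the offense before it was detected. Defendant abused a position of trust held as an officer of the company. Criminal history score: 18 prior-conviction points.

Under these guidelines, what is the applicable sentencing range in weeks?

264-304 weeks

Base offense level for wire fraud: 7.
A1 applies: 7 + 2 = 9.
A2 applies: 9 + 2 = 11.
A3 applies: 11 − 3 = 8.
A4 applies: 8 − 1 = 7.
A5 applies (level before this adjustment is 7 ≥ 6, so +4): 7 + 4 = 11.
Final offense level: 11.
Criminal history: 18 prior points → Category E (17+).
Level 11 falls in the 8-15 band.
Grid: Level 8-15 × Category E = 264-304 weeks.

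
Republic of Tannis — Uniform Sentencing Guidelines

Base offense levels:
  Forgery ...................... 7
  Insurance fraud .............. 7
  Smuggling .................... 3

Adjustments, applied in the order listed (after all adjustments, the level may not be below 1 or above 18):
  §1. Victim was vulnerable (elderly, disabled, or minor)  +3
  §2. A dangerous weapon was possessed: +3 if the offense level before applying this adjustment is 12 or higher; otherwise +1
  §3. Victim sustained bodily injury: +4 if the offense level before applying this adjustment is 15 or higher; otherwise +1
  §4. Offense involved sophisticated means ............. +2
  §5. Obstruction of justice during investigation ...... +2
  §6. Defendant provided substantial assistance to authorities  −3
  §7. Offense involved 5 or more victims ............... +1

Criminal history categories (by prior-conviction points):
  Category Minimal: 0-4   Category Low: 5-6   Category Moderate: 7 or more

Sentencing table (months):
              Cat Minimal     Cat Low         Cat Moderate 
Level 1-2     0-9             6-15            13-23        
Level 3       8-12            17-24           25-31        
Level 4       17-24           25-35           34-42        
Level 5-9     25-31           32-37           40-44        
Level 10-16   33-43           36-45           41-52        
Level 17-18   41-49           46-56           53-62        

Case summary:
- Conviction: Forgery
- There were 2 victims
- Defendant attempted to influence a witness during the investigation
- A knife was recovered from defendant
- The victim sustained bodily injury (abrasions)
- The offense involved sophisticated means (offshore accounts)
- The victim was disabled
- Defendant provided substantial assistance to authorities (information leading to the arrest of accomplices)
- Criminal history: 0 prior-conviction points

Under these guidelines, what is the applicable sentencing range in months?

33-43 months

Base offense level for forgery: 7.
§1 applies: 7 + 3 = 10.
§2 applies (level before this adjustment is 10 < 12, so +1): 10 + 1 = 11.
§3 applies (level before this adjustment is 11 < 15, so +1): 11 + 1 = 12.
§4 applies: 12 + 2 = 14.
§5 applies: 14 + 2 = 16.
§6 applies: 16 − 3 = 13.
§7 does not apply.
Final offense level: 13.
Criminal history: 0 prior points → Category Minimal (0-4).
Level 13 falls in the 10-16 band.
Grid: Level 10-16 × Category Minimal = 33-43 months.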